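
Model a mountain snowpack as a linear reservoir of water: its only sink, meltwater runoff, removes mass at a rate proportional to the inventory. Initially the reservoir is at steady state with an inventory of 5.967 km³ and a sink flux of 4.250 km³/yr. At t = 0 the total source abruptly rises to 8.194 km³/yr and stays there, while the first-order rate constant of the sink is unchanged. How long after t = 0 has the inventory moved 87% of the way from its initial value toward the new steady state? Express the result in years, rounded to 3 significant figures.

τ = M₀/F₀ = 5.967/4.250 = 1.404 yr.
The remaining gap fraction is e^(−t/τ); 87% covered ⇒ e^(−t/τ) = 0.130.
t = −τ ln(0.130) = 1.404 × 2.040 = 2.864 yr.

2.86 yr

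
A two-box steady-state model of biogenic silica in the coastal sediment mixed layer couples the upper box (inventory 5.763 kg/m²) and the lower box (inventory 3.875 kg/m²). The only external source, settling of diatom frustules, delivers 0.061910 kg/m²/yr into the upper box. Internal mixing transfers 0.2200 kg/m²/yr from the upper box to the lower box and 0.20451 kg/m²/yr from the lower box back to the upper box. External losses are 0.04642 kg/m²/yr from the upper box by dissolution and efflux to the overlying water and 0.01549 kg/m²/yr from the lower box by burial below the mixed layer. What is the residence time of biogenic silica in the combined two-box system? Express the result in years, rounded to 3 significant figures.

Residence time in the combined system uses the total inventory and the total *external* removal — internal exchanges between the two boxes cancel.
M_total = 5.763 + 3.875 = 9.6380 kg/m².
ΣF_external_out = 0.04642 + 0.01549 = 0.061910 kg/m²/yr.
τ = M_total / ΣF_ext = 9.6380 / 0.061910 = 155.7 yr.

156 yr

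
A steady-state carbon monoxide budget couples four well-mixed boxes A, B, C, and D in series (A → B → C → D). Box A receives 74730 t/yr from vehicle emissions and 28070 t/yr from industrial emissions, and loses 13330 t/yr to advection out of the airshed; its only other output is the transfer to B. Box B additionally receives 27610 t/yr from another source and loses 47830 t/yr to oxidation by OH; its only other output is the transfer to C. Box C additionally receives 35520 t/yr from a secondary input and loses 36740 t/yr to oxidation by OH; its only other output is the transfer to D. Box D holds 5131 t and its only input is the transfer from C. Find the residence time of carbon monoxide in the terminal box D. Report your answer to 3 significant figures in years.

Box A: F(A→B) = (74730 + 28070) − 13330 = 89470 t/yr.
Box B: F(B→C) = (89470 + 27610) − 47830 = 69250 t/yr.
Box C: F(C→D) = (69250 + 35520) − 36740 = 68030 t/yr.
Box D throughput = its input = 68030 t/yr; τ = 5131 / 68030 = 0.07542 yr.

0.0754 yr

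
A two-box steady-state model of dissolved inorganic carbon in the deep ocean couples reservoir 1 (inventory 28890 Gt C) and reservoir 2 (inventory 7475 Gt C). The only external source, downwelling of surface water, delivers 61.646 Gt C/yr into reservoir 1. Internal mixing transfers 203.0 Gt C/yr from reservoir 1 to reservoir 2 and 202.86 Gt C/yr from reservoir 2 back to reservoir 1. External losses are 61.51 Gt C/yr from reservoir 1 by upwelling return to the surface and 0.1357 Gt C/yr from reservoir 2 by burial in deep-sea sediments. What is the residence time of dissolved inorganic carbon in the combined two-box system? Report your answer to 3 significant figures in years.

Treat the two boxes together as one reservoir: the mixing fluxes between them are internal recycling, so τ = ΣM / Σ(external losses).
M_total = 28890 + 7475 = 36365 Gt C.
ΣF_external_out = 61.51 + 0.1357 = 61.646 Gt C/yr.
τ = M_total / ΣF_ext = 36365 / 61.646 = 589.9 yr.

590 yr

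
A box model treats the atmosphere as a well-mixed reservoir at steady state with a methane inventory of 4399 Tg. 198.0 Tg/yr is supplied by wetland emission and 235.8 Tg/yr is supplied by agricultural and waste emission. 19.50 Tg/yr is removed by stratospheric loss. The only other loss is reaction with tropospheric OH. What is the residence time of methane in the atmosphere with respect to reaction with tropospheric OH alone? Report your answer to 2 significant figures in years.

At steady state ΣF_in = ΣF_out.
ΣF_in = 198.0 + 235.8 = 433.80 Tg/yr.
Reaction with tropospheric OH flux = ΣF_in − (19.50) = 433.80 − 19.50 = 414.3 Tg/yr.
τ = M / F = 4399 / 414.3 = 10.62 yr.

11 yr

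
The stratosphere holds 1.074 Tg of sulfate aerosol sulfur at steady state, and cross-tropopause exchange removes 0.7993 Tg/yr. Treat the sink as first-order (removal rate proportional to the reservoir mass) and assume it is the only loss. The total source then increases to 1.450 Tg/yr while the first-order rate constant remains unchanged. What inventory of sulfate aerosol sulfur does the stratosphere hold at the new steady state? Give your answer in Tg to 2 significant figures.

Rate constant k = F/M = 0.7993 / 1.074 = 0.7442 yr⁻¹.
At the new steady state, source = k·M_new ⇒ M_new = 1.450 / 0.7442 = 1.948 Tg.
(Equivalently M_new = M × F_new/F_old = 1.074 × 1.450/0.7993.)

1.9 Tg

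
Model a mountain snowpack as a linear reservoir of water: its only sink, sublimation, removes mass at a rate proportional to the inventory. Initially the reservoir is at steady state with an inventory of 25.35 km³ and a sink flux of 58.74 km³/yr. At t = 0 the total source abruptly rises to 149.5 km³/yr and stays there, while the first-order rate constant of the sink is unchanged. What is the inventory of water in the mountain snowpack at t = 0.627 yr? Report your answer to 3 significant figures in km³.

55.4 km³

Residence time τ = M₀/F₀ = 0.4316 yr. The eventual steady state is M_∞ = M₀·(F₁/F₀) = 25.35 × 149.5/58.74 = 64.519 km³.
The anomaly ΔM(t) = M(t) − M_∞ decays as ΔM₀·e^(−t/τ) with ΔM₀ = 25.35 − 64.519 = −39.17 km³.
At t = 0.627 yr, e^(−t/τ) = e^(−1.453) = 0.2339, so ΔM = −9.162 km³ and M = 64.519 − 9.162 = 55.357 km³.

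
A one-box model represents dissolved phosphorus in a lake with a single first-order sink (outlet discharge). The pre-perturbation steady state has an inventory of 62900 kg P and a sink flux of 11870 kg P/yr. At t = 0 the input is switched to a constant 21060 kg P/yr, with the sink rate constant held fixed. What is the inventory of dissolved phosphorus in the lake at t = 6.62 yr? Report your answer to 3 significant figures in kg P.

Residence time τ = M₀/F₀ = 5.299 yr. The eventual steady state is M_∞ = M₀·(F₁/F₀) = 62900 × 21060/11870 = 111600 kg P.
The anomaly ΔM(t) = M(t) − M_∞ decays as ΔM₀·e^(−t/τ) with ΔM₀ = 62900 − 111600 = −48700 kg P.
At t = 6.62 yr, e^(−t/τ) = e^(−1.249) = 0.2867, so ΔM = −13960 kg P and M = 111600 − 13960 = 97636 kg P.

97600 kg P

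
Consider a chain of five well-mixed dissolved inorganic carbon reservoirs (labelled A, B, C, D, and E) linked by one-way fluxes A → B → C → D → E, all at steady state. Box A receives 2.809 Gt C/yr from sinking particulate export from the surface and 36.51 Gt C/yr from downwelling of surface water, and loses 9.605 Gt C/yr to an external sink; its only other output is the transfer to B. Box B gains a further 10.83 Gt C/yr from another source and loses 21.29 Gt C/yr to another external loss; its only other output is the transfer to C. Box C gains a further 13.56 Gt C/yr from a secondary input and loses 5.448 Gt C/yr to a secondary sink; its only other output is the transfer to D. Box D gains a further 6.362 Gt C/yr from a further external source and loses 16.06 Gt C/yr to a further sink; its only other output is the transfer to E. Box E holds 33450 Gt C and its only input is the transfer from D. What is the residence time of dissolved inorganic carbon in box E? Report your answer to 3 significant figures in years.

1890 yr

Box A: F(A→B) = (2.809 + 36.51) − 9.605 = 29.714 Gt C/yr.
Box B: F(B→C) = (29.714 + 10.83) − 21.29 = 19.254 Gt C/yr.
Box C: F(C→D) = (19.254 + 13.56) − 5.448 = 27.366 Gt C/yr.
Box D: F(D→E) = (27.366 + 6.362) − 16.06 = 17.668 Gt C/yr.
Box E throughput = its input = 17.668 Gt C/yr; τ = 33450 / 17.668 = 1893 yr.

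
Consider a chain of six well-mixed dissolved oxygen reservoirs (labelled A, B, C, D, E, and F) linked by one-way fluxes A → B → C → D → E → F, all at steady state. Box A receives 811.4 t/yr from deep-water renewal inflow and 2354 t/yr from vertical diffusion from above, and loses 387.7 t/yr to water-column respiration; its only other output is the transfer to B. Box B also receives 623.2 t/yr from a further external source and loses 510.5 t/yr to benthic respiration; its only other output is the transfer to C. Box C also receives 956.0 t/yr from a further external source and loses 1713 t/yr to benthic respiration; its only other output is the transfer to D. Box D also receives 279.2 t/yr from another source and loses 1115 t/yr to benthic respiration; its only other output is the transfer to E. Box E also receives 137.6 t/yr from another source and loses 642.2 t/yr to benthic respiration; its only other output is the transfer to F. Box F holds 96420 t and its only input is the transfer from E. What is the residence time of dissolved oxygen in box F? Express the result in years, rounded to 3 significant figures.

122 yr

Box A: F(A→B) = (811.4 + 2354) − 387.7 = 2777.7 t/yr.
Box B: F(B→C) = (2777.7 + 623.2) − 510.5 = 2890.4 t/yr.
Box C: F(C→D) = (2890.4 + 956.0) − 1713 = 2133.4 t/yr.
Box D: F(D→E) = (2133.4 + 279.2) − 1115 = 1297.6 t/yr.
Box E: F(E→F) = (1297.6 + 137.6) − 642.2 = 793.00 t/yr.
Box F throughput = its input = 793.00 t/yr; τ = 96420 / 793.00 = 121.6 yr.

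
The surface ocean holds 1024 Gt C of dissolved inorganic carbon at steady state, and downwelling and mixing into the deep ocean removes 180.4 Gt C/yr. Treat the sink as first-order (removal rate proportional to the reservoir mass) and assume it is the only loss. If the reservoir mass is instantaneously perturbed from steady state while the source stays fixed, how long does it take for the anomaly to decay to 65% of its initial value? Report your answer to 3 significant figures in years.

2.45 yr

For a linear reservoir the anomaly decays as exp(−t/τ) with τ = M/F = 1024/180.4 = 5.676 yr.
exp(−t/τ) = 0.65 ⇒ t = −τ ln(0.65) = 5.676 × 0.4308 = 2.445 yr.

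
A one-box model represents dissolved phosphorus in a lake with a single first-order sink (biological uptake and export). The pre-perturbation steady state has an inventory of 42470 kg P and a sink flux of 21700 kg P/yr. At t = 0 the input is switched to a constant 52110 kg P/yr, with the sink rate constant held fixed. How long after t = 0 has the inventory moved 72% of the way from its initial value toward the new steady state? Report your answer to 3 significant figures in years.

τ = M₀/F₀ = 42470/21700 = 1.957 yr.
The remaining gap fraction is e^(−t/τ); 72% covered ⇒ e^(−t/τ) = 0.280.
t = −τ ln(0.280) = 1.957 × 1.273 = 2.491 yr.

2.49 yr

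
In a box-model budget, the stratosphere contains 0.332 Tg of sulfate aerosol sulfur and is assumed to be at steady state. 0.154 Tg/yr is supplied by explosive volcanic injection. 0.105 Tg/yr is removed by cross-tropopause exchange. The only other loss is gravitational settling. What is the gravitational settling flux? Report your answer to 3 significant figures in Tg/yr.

0.0490 Tg/yr

At steady state ΣF_in = ΣF_out.
ΣF_in = 0.15400 Tg/yr.
Gravitational settling flux = ΣF_in − (0.105) = 0.15400 − 0.1050 = 0.04900 Tg/yr.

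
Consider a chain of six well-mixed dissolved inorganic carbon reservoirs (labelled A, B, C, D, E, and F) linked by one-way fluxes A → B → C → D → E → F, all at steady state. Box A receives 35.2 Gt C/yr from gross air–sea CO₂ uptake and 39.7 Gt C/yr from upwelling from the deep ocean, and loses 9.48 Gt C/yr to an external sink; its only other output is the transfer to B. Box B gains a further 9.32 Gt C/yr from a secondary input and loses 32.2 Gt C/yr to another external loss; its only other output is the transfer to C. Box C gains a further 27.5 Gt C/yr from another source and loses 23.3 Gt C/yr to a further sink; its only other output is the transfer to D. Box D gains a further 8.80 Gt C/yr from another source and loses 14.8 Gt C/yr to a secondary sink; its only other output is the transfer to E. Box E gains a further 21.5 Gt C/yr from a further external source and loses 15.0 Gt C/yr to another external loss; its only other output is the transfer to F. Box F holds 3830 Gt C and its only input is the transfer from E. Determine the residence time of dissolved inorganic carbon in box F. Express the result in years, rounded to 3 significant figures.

Box A: F(A→B) = (35.2 + 39.7) − 9.48 = 65.420 Gt C/yr.
Box B: F(B→C) = (65.420 + 9.32) − 32.2 = 42.540 Gt C/yr.
Box C: F(C→D) = (42.540 + 27.5) − 23.3 = 46.740 Gt C/yr.
Box D: F(D→E) = (46.740 + 8.80) − 14.8 = 40.740 Gt C/yr.
Box E: F(E→F) = (40.740 + 21.5) − 15.0 = 47.240 Gt C/yr.
Box F throughput = its input = 47.240 Gt C/yr; τ = 3830 / 47.240 = 81.08 yr.

81.1 yr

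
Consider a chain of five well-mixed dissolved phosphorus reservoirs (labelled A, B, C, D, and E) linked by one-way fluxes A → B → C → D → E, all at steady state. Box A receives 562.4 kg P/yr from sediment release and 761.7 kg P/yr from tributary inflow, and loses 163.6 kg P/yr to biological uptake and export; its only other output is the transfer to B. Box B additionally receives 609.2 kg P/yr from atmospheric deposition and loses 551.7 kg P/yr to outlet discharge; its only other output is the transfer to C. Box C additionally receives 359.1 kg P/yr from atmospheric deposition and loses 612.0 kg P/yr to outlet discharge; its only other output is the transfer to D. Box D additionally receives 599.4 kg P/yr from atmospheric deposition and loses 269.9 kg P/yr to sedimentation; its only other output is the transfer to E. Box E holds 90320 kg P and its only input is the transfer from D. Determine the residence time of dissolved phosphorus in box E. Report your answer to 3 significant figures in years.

Box A: F(A→B) = (562.4 + 761.7) − 163.6 = 1160.5 kg P/yr.
Box B: F(B→C) = (1160.5 + 609.2) − 551.7 = 1218.0 kg P/yr.
Box C: F(C→D) = (1218.0 + 359.1) − 612.0 = 965.10 kg P/yr.
Box D: F(D→E) = (965.10 + 599.4) − 269.9 = 1294.6 kg P/yr.
Box E throughput = its input = 1294.6 kg P/yr; τ = 90320 / 1294.6 = 69.77 yr.

69.8 yr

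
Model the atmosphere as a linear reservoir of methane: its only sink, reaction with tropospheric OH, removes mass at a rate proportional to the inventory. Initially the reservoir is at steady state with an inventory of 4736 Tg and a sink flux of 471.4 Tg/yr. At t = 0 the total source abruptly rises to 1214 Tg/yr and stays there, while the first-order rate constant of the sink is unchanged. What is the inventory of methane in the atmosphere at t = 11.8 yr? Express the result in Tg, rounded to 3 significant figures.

9890 Tg

The sink rate constant is k = F₀/M₀ = 471.4/4736 = 0.09954 yr⁻¹.
Solving dM/dt = F₁ − kM with M(0) = M₀ gives M(t) = F₁/k + (M₀ − F₁/k)·e^(−kt).
F₁/k = 1214/0.09954 = 12197 Tg; kt = 0.09954 × 11.8 = 1.175, e^(−kt) = 0.3090.
M(11.8) = 12197 + (4736 − 12197) × 0.3090 = 12197 − 2305 = 9891.6 Tg.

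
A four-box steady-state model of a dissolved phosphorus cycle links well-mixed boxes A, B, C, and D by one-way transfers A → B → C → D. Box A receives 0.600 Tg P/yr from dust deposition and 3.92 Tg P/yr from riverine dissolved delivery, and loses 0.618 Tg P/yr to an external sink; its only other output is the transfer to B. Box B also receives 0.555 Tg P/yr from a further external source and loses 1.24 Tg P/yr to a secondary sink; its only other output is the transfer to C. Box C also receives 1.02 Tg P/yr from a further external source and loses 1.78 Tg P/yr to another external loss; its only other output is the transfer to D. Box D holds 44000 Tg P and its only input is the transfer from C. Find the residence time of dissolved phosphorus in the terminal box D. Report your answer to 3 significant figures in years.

Box A: F(A→B) = (0.600 + 3.92) − 0.618 = 3.9020 Tg P/yr.
Box B: F(B→C) = (3.9020 + 0.555) − 1.24 = 3.2170 Tg P/yr.
Box C: F(C→D) = (3.2170 + 1.02) − 1.78 = 2.4570 Tg P/yr.
Box D throughput = its input = 2.4570 Tg P/yr; τ = 44000 / 2.4570 = 17910 yr.

17900 yr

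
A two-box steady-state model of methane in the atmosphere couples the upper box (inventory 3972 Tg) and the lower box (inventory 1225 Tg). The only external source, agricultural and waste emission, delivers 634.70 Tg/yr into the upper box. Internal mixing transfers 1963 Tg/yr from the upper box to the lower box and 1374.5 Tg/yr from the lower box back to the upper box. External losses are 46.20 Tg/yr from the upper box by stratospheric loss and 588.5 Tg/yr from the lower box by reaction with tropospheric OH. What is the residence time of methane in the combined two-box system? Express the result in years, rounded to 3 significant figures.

8.19 yr

For the system as a whole, the A↔B exchange is internal and contributes nothing to the throughput; only the external sinks remove mass.
M_total = 3972 + 1225 = 5197.0 Tg.
ΣF_external_out = 46.20 + 588.5 = 634.70 Tg/yr.
τ = M_total / ΣF_ext = 5197.0 / 634.70 = 8.188 yr.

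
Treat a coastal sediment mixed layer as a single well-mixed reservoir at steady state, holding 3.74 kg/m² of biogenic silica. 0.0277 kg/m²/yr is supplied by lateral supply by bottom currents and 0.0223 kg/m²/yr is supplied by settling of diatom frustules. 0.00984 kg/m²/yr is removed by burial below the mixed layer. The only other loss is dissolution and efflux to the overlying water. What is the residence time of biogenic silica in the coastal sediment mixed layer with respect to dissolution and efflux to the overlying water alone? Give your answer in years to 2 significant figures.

At steady state ΣF_in = ΣF_out.
ΣF_in = 0.0277 + 0.0223 = 0.050000 kg/m²/yr.
Dissolution and efflux to the overlying water flux = ΣF_in − (0.00984) = 0.050000 − 0.009840 = 0.04016 kg/m²/yr.
τ = M / F = 3.74 / 0.04016 = 93.13 yr.

93 yr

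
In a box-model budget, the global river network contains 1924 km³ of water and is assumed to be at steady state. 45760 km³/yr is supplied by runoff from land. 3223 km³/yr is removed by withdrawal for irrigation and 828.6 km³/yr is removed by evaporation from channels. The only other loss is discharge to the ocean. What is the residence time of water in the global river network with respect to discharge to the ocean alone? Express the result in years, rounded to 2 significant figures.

0.046 yr

At steady state ΣF_in = ΣF_out.
ΣF_in = 45760 km³/yr.
Discharge to the ocean flux = ΣF_in − (3223 + 828.6) = 45760 − 4052 = 41710 km³/yr.
τ = M / F = 1924 / 41710 = 0.04613 yr.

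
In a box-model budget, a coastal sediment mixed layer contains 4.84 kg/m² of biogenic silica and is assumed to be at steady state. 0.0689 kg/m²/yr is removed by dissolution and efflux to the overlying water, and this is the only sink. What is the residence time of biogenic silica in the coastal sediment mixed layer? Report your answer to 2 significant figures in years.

70 yr

τ = M / F = 4.84 / 0.0689 = 70.25 yr.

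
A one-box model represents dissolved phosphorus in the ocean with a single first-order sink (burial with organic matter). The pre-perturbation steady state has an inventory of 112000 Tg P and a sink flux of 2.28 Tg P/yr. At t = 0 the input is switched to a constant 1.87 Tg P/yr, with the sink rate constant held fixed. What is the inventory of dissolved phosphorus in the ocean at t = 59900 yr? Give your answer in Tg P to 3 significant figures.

τ = M₀/F₀ = 112000/2.28 = 49120 yr; rate constant k = 1/τ.
New steady state M_∞ = F₁/k = F₁·τ = 1.87 × 49120 = 91860 Tg P.
M(t) = M_∞ + (M₀ − M_∞)·e^(−t/τ); t/τ = 59900/49120 = 1.219, so e^(−t/τ) = 0.2954.
M(t) = 91860 + 20140 × 0.2954 = 97809 Tg P.

97800 Tg P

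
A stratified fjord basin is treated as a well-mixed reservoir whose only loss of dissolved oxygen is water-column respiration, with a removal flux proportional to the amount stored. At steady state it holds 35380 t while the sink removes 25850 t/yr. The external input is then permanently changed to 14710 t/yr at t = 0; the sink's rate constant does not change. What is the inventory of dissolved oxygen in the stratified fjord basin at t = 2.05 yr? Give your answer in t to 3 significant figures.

The sink rate constant is k = F₀/M₀ = 25850/35380 = 0.7306 yr⁻¹.
Solving dM/dt = F₁ − kM with M(0) = M₀ gives M(t) = F₁/k + (M₀ − F₁/k)·e^(−kt).
F₁/k = 14710/0.7306 = 20133 t; kt = 0.7306 × 2.05 = 1.498, e^(−kt) = 0.2236.
M(2.05) = 20133 + (35380 − 20133) × 0.2236 = 20133 + 3410 = 23543 t.

23500 t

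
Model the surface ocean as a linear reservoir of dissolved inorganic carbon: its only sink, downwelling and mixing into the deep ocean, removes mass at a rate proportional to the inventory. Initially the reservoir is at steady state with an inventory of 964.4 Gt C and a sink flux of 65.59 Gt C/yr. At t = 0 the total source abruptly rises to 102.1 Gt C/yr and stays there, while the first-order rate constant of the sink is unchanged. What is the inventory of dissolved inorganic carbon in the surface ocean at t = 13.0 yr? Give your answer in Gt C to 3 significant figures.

τ = M₀/F₀ = 964.4/65.59 = 14.70 yr; rate constant k = 1/τ.
New steady state M_∞ = F₁/k = F₁·τ = 102.1 × 14.70 = 1501.2 Gt C.
M(t) = M_∞ + (M₀ − M_∞)·e^(−t/τ); t/τ = 13.0/14.70 = 0.8841, so e^(−t/τ) = 0.4131.
M(t) = 1501.2 − 536.8 × 0.4131 = 1279.5 Gt C.

1280 Gt C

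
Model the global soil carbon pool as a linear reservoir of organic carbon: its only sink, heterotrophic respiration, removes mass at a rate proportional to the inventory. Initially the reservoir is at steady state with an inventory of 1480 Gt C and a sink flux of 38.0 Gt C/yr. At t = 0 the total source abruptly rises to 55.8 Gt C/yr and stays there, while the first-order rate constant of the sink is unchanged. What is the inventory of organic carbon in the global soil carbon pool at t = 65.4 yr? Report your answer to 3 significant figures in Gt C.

Residence time τ = M₀/F₀ = 38.95 yr. The eventual steady state is M_∞ = M₀·(F₁/F₀) = 1480 × 55.8/38.0 = 2173.3 Gt C.
The anomaly ΔM(t) = M(t) − M_∞ decays as ΔM₀·e^(−t/τ) with ΔM₀ = 1480 − 2173.3 = −693.3 Gt C.
At t = 65.4 yr, e^(−t/τ) = e^(−1.679) = 0.1865, so ΔM = −129.3 Gt C and M = 2173.3 − 129.3 = 2044.0 Gt C.

2040 Gt C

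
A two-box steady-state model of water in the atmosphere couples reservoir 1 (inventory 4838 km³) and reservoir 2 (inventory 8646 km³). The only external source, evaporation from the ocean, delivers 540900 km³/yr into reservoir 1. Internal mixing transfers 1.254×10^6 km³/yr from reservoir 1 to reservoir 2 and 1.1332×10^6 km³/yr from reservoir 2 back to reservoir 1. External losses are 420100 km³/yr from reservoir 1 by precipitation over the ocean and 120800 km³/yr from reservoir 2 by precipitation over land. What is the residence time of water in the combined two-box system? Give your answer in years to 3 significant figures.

0.0249 yr

Residence time in the combined system uses the total inventory and the total *external* removal — internal exchanges between the two boxes cancel.
M_total = 4838 + 8646 = 13484 km³.
ΣF_external_out = 420100 + 120800 = 540900 km³/yr.
τ = M_total / ΣF_ext = 13484 / 540900 = 0.02493 yr.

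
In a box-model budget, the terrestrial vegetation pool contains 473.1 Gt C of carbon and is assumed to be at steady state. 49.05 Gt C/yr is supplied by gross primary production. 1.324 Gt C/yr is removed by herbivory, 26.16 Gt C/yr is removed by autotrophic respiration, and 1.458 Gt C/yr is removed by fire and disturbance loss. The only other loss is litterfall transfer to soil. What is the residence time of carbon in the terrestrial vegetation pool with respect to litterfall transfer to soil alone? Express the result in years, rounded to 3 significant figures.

23.5 yr

At steady state ΣF_in = ΣF_out.
ΣF_in = 49.050 Gt C/yr.
Litterfall transfer to soil flux = ΣF_in − (1.324 + 26.16 + 1.458) = 49.050 − 28.94 = 20.11 Gt C/yr.
τ = M / F = 473.1 / 20.11 = 23.53 yr.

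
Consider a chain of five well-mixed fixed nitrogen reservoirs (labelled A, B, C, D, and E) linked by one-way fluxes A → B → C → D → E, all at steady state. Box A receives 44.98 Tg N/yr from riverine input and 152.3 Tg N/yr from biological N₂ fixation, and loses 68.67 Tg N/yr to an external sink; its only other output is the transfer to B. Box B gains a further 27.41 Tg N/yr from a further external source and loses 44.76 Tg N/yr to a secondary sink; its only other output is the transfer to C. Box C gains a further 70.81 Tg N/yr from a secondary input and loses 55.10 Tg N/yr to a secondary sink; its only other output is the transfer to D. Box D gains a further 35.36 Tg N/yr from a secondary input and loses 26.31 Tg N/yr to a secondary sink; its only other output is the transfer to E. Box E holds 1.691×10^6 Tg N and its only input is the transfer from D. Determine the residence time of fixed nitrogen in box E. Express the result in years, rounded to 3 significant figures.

Box A: F(A→B) = (44.98 + 152.3) − 68.67 = 128.61 Tg N/yr.
Box B: F(B→C) = (128.61 + 27.41) − 44.76 = 111.26 Tg N/yr.
Box C: F(C→D) = (111.26 + 70.81) − 55.10 = 126.97 Tg N/yr.
Box D: F(D→E) = (126.97 + 35.36) − 26.31 = 136.02 Tg N/yr.
Box E throughput = its input = 136.02 Tg N/yr; τ = 1.691×10^6 / 136.02 = 12430 yr.

12400 yr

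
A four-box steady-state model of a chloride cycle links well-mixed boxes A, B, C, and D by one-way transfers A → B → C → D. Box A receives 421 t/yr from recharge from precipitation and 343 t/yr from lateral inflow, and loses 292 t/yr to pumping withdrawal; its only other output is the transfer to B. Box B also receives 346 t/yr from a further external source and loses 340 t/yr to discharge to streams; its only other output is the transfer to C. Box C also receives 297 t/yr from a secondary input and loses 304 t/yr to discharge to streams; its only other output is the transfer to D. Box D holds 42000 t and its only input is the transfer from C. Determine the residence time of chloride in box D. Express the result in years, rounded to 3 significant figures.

Box A: F(A→B) = (421 + 343) − 292 = 472.00 t/yr.
Box B: F(B→C) = (472.00 + 346) − 340 = 478.00 t/yr.
Box C: F(C→D) = (478.00 + 297) − 304 = 471.00 t/yr.
Box D throughput = its input = 471.00 t/yr; τ = 42000 / 471.00 = 89.17 yr.

89.2 yr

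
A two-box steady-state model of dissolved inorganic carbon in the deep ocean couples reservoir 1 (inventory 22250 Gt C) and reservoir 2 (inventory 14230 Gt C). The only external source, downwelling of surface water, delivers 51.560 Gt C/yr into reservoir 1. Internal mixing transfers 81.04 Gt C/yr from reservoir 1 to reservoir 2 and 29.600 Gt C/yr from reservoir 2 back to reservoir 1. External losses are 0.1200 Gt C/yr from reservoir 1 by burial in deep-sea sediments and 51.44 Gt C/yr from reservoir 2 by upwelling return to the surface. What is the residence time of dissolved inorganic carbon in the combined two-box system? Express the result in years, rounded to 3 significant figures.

For the system as a whole, the A↔B exchange is internal and contributes nothing to the throughput; only the external sinks remove mass.
M_total = 22250 + 14230 = 36480 Gt C.
ΣF_external_out = 0.1200 + 51.44 = 51.560 Gt C/yr.
τ = M_total / ΣF_ext = 36480 / 51.560 = 707.5 yr.

708 yr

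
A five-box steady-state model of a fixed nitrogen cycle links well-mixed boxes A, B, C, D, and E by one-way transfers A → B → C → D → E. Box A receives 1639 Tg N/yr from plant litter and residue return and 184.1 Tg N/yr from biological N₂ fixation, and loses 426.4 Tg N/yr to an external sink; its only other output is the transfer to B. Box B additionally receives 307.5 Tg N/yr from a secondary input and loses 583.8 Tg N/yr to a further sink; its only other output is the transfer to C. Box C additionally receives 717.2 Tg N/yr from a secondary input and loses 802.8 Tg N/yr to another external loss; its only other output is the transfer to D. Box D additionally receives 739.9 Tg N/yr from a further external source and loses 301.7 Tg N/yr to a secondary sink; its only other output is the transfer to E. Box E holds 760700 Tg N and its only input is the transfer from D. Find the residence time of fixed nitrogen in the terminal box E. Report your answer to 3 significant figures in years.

Box A: F(A→B) = (1639 + 184.1) − 426.4 = 1396.7 Tg N/yr.
Box B: F(B→C) = (1396.7 + 307.5) − 583.8 = 1120.4 Tg N/yr.
Box C: F(C→D) = (1120.4 + 717.2) − 802.8 = 1034.8 Tg N/yr.
Box D: F(D→E) = (1034.8 + 739.9) − 301.7 = 1473.0 Tg N/yr.
Box E throughput = its input = 1473.0 Tg N/yr; τ = 760700 / 1473.0 = 516.4 yr.

516 yr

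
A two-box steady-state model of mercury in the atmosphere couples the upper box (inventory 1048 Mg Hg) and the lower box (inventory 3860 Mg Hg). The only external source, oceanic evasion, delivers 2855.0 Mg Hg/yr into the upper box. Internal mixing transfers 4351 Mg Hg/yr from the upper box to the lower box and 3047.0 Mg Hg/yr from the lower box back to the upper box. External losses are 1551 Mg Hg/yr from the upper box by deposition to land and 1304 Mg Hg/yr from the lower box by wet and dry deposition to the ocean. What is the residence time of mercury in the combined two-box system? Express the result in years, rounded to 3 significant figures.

Treat the two boxes together as one reservoir: the mixing fluxes between them are internal recycling, so τ = ΣM / Σ(external losses).
M_total = 1048 + 3860 = 4908.0 Mg Hg.
ΣF_external_out = 1551 + 1304 = 2855.0 Mg Hg/yr.
τ = M_total / ΣF_ext = 4908.0 / 2855.0 = 1.719 yr.

1.72 yr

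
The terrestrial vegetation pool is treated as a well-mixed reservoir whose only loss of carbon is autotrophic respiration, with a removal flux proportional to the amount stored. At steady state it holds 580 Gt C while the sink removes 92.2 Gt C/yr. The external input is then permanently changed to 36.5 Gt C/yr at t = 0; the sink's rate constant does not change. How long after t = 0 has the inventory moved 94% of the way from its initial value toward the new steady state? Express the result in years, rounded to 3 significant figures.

17.7 yr

τ = M₀/F₀ = 580/92.2 = 6.291 yr.
The remaining gap fraction is e^(−t/τ); 94% covered ⇒ e^(−t/τ) = 0.0600.
t = −τ ln(0.0600) = 6.291 × 2.813 = 17.70 yr.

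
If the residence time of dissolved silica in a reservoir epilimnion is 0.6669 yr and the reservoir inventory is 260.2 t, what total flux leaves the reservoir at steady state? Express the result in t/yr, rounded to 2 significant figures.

390 t/yr

F = M / τ = 260.2 / 0.6669 = 390.2 t/yr.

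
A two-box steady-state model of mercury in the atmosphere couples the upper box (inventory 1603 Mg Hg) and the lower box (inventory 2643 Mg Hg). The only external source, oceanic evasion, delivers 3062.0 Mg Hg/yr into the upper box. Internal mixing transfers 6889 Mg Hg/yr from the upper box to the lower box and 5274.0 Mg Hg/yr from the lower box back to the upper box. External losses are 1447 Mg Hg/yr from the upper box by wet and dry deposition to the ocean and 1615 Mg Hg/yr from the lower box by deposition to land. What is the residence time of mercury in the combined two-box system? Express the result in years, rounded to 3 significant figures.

Treat the two boxes together as one reservoir: the mixing fluxes between them are internal recycling, so τ = ΣM / Σ(external losses).
M_total = 1603 + 2643 = 4246.0 Mg Hg.
ΣF_external_out = 1447 + 1615 = 3062.0 Mg Hg/yr.
τ = M_total / ΣF_ext = 4246.0 / 3062.0 = 1.387 yr.

1.39 yr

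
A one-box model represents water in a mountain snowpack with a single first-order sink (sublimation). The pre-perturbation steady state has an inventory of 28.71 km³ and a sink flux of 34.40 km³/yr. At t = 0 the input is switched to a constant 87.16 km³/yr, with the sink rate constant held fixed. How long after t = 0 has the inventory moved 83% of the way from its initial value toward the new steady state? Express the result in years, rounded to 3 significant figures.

1.48 yr

τ = M₀/F₀ = 28.71/34.40 = 0.8346 yr.
The remaining gap fraction is e^(−t/τ); 83% covered ⇒ e^(−t/τ) = 0.170.
t = −τ ln(0.170) = 0.8346 × 1.772 = 1.479 yr.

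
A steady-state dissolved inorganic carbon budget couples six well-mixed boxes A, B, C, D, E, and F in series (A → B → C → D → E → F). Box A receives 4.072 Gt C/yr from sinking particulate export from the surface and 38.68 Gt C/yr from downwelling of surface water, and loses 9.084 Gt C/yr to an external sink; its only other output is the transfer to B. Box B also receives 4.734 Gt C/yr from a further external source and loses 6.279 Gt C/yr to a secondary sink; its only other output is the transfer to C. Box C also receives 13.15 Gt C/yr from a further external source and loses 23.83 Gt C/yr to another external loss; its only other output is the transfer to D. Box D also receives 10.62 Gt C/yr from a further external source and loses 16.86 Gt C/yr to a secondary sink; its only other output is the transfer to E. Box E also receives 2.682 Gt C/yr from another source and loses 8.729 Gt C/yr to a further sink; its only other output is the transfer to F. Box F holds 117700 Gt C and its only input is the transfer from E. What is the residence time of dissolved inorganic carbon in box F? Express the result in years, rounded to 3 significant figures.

12900 yr

Box A: F(A→B) = (4.072 + 38.68) − 9.084 = 33.668 Gt C/yr.
Box B: F(B→C) = (33.668 + 4.734) − 6.279 = 32.123 Gt C/yr.
Box C: F(C→D) = (32.123 + 13.15) − 23.83 = 21.443 Gt C/yr.
Box D: F(D→E) = (21.443 + 10.62) − 16.86 = 15.203 Gt C/yr.
Box E: F(E→F) = (15.203 + 2.682) − 8.729 = 9.1560 Gt C/yr.
Box F throughput = its input = 9.1560 Gt C/yr; τ = 117700 / 9.1560 = 12850 yr.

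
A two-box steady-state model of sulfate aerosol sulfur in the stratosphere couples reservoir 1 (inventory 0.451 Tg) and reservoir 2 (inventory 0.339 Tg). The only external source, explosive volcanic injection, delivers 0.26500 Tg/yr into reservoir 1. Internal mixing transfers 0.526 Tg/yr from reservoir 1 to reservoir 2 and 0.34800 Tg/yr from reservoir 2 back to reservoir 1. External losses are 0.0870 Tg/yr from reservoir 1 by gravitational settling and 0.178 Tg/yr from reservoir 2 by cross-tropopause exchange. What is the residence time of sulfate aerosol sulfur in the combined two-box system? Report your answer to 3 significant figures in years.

2.98 yr

For the system as a whole, the A↔B exchange is internal and contributes nothing to the throughput; only the external sinks remove mass.
M_total = 0.451 + 0.339 = 0.79000 Tg.
ΣF_external_out = 0.0870 + 0.178 = 0.26500 Tg/yr.
τ = M_total / ΣF_ext = 0.79000 / 0.26500 = 2.981 yr.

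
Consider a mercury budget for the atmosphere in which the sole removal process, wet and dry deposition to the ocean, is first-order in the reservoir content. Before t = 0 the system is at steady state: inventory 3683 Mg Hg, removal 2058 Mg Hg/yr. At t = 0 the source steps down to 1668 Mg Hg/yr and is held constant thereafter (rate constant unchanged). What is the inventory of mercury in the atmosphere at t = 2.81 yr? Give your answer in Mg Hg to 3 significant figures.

τ = M₀/F₀ = 3683/2058 = 1.790 yr; rate constant k = 1/τ.
New steady state M_∞ = F₁/k = F₁·τ = 1668 × 1.790 = 2985.1 Mg Hg.
M(t) = M_∞ + (M₀ − M_∞)·e^(−t/τ); t/τ = 2.81/1.790 = 1.570, so e^(−t/τ) = 0.2080.
M(t) = 2985.1 + 697.9 × 0.2080 = 3130.2 Mg Hg.

3130 Mg Hg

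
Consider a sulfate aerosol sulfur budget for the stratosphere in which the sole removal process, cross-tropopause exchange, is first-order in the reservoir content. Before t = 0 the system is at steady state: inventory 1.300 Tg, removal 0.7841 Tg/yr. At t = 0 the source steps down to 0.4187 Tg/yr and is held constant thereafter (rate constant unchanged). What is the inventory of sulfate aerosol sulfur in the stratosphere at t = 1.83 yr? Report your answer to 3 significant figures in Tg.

0.895 Tg

The sink rate constant is k = F₀/M₀ = 0.7841/1.300 = 0.6032 yr⁻¹.
Solving dM/dt = F₁ − kM with M(0) = M₀ gives M(t) = F₁/k + (M₀ − F₁/k)·e^(−kt).
F₁/k = 0.4187/0.6032 = 0.69418 Tg; kt = 0.6032 × 1.83 = 1.104, e^(−kt) = 0.3316.
M(1.83) = 0.69418 + (1.300 − 0.69418) × 0.3316 = 0.69418 + 0.2009 = 0.89508 Tg.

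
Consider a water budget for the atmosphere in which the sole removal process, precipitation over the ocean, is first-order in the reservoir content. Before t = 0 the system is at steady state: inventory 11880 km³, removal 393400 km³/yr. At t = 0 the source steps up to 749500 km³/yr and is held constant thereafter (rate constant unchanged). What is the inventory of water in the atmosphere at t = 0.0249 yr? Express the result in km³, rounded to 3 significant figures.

Residence time τ = M₀/F₀ = 0.03020 yr. The eventual steady state is M_∞ = M₀·(F₁/F₀) = 11880 × 749500/393400 = 22634 km³.
The anomaly ΔM(t) = M(t) − M_∞ decays as ΔM₀·e^(−t/τ) with ΔM₀ = 11880 − 22634 = −10750 km³.
At t = 0.0249 yr, e^(−t/τ) = e^(−0.8246) = 0.4384, so ΔM = −4715 km³ and M = 22634 − 4715 = 17919 km³.

17900 km³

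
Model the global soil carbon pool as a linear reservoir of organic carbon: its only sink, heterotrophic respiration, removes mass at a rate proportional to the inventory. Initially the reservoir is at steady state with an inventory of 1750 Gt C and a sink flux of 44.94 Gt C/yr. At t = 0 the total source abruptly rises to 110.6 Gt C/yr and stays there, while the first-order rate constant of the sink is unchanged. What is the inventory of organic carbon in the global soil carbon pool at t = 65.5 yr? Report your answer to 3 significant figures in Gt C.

3830 Gt C

Residence time τ = M₀/F₀ = 38.94 yr. The eventual steady state is M_∞ = M₀·(F₁/F₀) = 1750 × 110.6/44.94 = 4306.9 Gt C.
The anomaly ΔM(t) = M(t) − M_∞ decays as ΔM₀·e^(−t/τ) with ΔM₀ = 1750 − 4306.9 = −2557 Gt C.
At t = 65.5 yr, e^(−t/τ) = e^(−1.682) = 0.1860, so ΔM = −475.6 Gt C and M = 4306.9 − 475.6 = 3831.3 Gt C.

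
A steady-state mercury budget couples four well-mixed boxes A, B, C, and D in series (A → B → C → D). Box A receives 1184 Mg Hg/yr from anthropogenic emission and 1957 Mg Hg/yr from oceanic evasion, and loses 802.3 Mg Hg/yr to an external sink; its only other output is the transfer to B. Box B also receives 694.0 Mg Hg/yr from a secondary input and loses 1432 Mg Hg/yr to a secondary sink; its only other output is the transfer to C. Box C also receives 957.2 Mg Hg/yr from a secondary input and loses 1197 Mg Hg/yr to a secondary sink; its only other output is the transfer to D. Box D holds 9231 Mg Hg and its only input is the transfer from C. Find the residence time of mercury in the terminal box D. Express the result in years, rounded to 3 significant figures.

Box A: F(A→B) = (1184 + 1957) − 802.3 = 2338.7 Mg Hg/yr.
Box B: F(B→C) = (2338.7 + 694.0) − 1432 = 1600.7 Mg Hg/yr.
Box C: F(C→D) = (1600.7 + 957.2) − 1197 = 1360.9 Mg Hg/yr.
Box D throughput = its input = 1360.9 Mg Hg/yr; τ = 9231 / 1360.9 = 6.783 yr.

6.78 yr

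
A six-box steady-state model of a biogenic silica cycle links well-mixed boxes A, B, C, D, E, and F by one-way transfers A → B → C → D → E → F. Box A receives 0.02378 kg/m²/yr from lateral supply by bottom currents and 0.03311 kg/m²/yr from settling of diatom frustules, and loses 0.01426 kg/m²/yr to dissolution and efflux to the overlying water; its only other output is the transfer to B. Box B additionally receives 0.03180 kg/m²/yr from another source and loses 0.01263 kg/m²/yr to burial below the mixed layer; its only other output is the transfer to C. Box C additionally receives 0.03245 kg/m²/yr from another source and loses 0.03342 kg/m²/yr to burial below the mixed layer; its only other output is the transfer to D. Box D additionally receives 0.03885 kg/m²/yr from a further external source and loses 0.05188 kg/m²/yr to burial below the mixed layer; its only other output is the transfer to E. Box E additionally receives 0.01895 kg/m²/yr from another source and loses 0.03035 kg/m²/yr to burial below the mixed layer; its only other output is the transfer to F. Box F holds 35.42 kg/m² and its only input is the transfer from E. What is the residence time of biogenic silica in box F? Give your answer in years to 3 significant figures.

Box A: F(A→B) = (0.02378 + 0.03311) − 0.01426 = 0.042630 kg/m²/yr.
Box B: F(B→C) = (0.042630 + 0.03180) − 0.01263 = 0.061800 kg/m²/yr.
Box C: F(C→D) = (0.061800 + 0.03245) − 0.03342 = 0.060830 kg/m²/yr.
Box D: F(D→E) = (0.060830 + 0.03885) − 0.05188 = 0.047800 kg/m²/yr.
Box E: F(E→F) = (0.047800 + 0.01895) − 0.03035 = 0.036400 kg/m²/yr.
Box F throughput = its input = 0.036400 kg/m²/yr; τ = 35.42 / 0.036400 = 973.1 yr.

973 yr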